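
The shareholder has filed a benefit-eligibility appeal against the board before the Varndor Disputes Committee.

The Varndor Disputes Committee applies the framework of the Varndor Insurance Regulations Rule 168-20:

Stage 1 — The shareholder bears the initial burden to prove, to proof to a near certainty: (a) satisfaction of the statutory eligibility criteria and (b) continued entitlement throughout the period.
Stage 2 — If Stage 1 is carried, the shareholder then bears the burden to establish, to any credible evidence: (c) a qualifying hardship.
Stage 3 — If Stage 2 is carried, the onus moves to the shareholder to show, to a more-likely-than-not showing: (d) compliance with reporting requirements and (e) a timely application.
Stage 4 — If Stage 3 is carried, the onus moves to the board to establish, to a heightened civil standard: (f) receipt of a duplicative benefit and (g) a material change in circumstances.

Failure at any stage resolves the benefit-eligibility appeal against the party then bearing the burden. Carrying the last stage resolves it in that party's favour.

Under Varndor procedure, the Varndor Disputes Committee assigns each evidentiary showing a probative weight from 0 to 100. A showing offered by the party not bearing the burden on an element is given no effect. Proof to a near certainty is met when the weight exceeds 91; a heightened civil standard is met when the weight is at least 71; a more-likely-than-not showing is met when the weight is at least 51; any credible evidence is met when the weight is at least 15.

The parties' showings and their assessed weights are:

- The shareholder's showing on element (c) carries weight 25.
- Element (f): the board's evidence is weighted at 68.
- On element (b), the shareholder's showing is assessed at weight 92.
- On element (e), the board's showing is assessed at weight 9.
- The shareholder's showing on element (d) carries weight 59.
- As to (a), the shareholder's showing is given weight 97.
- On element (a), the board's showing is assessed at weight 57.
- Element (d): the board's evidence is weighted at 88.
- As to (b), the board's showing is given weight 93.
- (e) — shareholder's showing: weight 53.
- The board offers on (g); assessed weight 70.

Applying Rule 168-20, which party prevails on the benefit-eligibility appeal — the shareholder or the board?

shareholder

Stage 1 (shareholder, proof to a near certainty, weight exceeds 91): (a) 97 (board's 57 disregarded) > 91 — meets; (b) 92 (board's 93 disregarded) > 91 — meets.
  Stage 1 is satisfied; the shareholder continues to bear the burden.
Stage 2 (shareholder, any credible evidence, weight is at least 15): (c) 25 ≥ 15 — meets.
  Stage 2 is satisfied; the shareholder continues to bear the burden.
Stage 3 (shareholder, a more-likely-than-not showing, weight is at least 51): (d) 59 (board's 88 disregarded) ≥ 51 — meets; (e) 53 (board's 9 disregarded) ≥ 51 — meets.
  Stage 3 carried; the burden shifts to the board.
Stage 4 (board, a heightened civil standard, weight is at least 71): (f) 68 < 71 — fails; (g) 70 < 71 — fails.
  Not every element is met, so the board fails to carry Stage 4.
The shareholder prevails.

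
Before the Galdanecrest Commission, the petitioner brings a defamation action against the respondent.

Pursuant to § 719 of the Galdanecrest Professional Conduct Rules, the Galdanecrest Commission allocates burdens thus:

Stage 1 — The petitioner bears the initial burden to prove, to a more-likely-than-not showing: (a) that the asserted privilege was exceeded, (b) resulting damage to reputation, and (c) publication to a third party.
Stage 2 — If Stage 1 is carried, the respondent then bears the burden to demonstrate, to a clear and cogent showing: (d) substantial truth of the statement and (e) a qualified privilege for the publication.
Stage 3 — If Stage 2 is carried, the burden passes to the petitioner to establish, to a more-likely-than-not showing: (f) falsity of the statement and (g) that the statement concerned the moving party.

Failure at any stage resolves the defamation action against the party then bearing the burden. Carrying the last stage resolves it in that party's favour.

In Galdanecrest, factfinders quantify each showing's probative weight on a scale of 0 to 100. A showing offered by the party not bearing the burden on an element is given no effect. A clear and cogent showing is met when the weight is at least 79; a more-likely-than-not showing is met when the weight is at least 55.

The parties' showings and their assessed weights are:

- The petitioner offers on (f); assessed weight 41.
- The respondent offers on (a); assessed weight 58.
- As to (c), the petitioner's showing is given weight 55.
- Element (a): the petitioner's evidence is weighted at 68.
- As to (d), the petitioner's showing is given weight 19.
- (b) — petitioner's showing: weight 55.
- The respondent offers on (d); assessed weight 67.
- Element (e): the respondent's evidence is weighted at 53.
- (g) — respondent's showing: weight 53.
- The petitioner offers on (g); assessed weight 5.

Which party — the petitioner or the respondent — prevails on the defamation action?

petitioner

At Stage 1 the petitioner must meet a more-likely-than-not showing (weight is at least 55): on (a) the weight is 68 (the respondent's 58 is given no effect), which does reach 55, so (a) meets the standard; on (b) the weight is 55, which does reach 55, so (b) meets the standard; on (c) the weight is 55, ≥ 55, so (c) meets the standard.
  Stage 1 is satisfied; the onus moves to the respondent.
At Stage 2 the respondent must meet a clear and cogent showing (weight is at least 79): on (d) the weight is 67 (the petitioner's 19 is given no effect), which does not reach 79, so (d) does not meet the standard; on (e) the weight is 53, which does not reach 79, so (e) does not meet the standard.
  Stage 2 not carried; the respondent fails its burden.
The petitioner prevails.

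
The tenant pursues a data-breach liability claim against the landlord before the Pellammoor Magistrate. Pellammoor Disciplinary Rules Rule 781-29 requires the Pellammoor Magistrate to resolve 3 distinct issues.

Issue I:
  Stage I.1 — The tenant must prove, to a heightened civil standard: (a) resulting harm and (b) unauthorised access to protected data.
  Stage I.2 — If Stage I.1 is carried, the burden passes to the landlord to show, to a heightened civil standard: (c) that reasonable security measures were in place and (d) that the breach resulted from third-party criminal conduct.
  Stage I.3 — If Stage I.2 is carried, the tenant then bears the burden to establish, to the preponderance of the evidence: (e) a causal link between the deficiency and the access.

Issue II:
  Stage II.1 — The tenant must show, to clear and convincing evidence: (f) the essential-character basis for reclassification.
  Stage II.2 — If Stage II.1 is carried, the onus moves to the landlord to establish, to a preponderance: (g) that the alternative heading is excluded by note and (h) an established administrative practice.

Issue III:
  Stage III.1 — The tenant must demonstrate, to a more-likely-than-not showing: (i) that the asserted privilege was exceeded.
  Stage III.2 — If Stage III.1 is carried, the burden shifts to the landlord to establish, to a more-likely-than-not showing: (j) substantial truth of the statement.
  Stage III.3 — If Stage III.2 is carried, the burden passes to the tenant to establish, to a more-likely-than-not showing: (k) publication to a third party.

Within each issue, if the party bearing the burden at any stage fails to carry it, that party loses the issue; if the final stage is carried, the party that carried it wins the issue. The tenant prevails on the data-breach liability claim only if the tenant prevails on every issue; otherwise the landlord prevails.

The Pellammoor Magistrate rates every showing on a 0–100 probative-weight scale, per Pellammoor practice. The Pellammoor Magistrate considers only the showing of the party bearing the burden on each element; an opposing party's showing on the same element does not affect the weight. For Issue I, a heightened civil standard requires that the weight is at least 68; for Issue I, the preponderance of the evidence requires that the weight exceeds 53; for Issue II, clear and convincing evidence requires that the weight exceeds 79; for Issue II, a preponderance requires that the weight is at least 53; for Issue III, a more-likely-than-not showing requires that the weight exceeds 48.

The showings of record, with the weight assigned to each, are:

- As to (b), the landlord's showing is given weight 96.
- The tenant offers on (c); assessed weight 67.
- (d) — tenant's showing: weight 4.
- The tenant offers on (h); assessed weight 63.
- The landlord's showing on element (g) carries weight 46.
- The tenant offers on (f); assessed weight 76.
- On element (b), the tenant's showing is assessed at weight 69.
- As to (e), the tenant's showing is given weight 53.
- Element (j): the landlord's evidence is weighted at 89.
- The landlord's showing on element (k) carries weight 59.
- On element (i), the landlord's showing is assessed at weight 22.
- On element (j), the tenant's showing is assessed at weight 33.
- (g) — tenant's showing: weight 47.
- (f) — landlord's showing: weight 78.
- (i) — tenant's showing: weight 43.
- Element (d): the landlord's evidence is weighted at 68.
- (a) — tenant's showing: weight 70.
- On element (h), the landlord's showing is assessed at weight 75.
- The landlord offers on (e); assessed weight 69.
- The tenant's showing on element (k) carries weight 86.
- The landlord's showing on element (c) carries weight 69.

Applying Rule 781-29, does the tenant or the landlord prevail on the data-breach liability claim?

— Issue I —
Stage I.1 — burden on tenant; standard: a heightened civil standard (weight is at least 68).
    (a): 70 ≥ 68 [met]
    (b): 69 (landlord's 96 disregarded) ≥ 68 [met]
  Stage I.1 is satisfied; the onus moves to the landlord.
Stage I.2 — burden on landlord; standard: a heightened civil standard (weight is at least 68).
    (c): 69 (tenant's 67 disregarded) ≥ 68 [met]
    (d): 68 (tenant's 4 disregarded) ≥ 68 [met]
  Stage I.2 carried; the burden shifts to the tenant.
Stage I.3 — burden on tenant; standard: the preponderance of the evidence (weight exceeds 53).
    (e): 53 (landlord's 69 disregarded) ≤ 53 [not met]
  Stage I.3 not carried; the tenant fails its burden.
So the landlord prevails on this issue.
— Issue II —
Stage II.1 (tenant, clear and convincing evidence, weight exceeds 79): (f) 76 (landlord's 78 disregarded) ≤ 79 — fails.
  The tenant does not carry Stage II.1.
The analysis ends at Stage II.1; the landlord prevails on this issue.
— Issue III —
Stage III.1 (tenant, a more-likely-than-not showing, weight exceeds 48): (i) 43 (landlord's 22 disregarded) ≤ 48 — fails.
  Stage III.1 not carried; the tenant fails its burden.
The analysis ends at Stage III.1; the landlord prevails on this issue.
Per-issue: Issue I → landlord; Issue II → landlord; Issue III → landlord. The tenant must prevail on every issue; overall, the landlord prevails.

landlord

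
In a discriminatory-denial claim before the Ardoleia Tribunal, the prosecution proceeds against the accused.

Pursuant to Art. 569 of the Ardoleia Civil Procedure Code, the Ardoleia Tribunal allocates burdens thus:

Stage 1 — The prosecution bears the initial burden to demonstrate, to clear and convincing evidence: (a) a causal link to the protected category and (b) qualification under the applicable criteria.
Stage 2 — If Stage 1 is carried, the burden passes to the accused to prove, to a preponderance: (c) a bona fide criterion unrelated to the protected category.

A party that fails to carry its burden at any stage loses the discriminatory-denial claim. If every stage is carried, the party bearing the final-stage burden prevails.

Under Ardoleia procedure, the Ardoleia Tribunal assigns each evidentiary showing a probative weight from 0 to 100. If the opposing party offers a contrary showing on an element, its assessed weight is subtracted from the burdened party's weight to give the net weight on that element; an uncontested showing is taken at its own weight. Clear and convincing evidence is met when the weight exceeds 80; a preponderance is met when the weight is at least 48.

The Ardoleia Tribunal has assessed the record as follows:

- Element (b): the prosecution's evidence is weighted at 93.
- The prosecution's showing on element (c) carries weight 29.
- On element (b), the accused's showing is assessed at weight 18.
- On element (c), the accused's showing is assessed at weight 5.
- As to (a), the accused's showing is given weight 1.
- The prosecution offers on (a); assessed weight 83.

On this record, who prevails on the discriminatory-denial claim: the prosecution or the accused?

Stage 1 (prosecution, clear and convincing evidence, weight exceeds 80): (a) net 83−1=82 > 80 — meets; (b) net 93−18=75 ≤ 80 — fails.
  Stage 1 not carried; the prosecution fails its burden.
The accused prevails.

accused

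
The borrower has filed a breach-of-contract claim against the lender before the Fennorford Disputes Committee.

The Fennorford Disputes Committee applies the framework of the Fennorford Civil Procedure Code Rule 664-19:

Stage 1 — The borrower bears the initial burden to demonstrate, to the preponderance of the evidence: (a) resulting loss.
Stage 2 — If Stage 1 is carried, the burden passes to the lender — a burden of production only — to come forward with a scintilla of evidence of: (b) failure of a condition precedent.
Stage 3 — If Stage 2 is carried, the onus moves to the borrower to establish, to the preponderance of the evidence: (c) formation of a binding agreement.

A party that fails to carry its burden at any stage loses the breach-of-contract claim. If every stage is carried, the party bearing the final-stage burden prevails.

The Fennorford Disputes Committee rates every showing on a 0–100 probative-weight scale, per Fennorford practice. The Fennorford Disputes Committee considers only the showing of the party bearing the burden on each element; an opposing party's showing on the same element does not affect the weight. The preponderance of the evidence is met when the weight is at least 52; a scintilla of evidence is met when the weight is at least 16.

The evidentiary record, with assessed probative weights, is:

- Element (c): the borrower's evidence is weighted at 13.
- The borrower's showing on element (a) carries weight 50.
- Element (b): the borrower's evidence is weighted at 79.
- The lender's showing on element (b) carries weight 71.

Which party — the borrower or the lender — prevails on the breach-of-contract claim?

Stage 1 (borrower, the preponderance of the evidence, weight is at least 52): (a) 50 < 52 — fails.
  Not every element is met, so the borrower fails to carry Stage 1.
So the lender prevails.

lender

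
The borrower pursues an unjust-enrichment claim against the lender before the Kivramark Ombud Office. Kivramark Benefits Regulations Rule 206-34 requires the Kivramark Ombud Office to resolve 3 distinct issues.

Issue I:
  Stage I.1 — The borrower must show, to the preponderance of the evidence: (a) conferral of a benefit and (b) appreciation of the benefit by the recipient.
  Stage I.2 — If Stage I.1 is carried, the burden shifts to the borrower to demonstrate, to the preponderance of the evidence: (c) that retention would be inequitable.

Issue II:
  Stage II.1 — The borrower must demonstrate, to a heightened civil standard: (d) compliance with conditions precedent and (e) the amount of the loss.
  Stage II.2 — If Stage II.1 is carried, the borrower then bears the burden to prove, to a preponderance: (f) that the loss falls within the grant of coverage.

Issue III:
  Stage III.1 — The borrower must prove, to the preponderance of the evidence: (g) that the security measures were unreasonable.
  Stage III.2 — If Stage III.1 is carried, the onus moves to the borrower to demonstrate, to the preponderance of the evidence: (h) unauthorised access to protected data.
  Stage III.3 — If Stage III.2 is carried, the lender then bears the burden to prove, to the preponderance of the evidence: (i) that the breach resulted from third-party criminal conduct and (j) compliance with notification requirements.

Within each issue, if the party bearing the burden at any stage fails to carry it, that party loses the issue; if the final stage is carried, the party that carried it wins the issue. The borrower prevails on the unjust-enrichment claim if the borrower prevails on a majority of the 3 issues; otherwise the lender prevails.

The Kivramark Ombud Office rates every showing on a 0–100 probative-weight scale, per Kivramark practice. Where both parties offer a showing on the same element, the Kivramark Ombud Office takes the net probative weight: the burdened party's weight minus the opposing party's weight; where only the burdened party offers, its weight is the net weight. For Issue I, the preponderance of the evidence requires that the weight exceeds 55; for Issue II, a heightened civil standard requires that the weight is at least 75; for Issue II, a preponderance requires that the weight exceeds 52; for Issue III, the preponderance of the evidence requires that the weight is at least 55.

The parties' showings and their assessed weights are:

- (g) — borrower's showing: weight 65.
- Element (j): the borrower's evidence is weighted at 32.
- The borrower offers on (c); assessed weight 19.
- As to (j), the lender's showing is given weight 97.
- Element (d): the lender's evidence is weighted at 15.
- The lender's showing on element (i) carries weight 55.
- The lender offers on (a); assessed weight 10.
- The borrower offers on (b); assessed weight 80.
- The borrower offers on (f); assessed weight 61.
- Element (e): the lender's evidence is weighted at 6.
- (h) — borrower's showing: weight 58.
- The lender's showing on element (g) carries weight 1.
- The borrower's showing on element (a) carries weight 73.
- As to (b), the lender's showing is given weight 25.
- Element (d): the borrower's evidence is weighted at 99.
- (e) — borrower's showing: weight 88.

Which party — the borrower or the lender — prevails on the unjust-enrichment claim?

lender

— Issue I —
Stage I.1 — burden on borrower; standard: the preponderance of the evidence (weight exceeds 55).
    (a): 73 − 10 = 63 > 55 [met]
    (b): 80 − 25 = 55 ≤ 55 [not met]
  Not every element is met, so the borrower fails to carry Stage I.1.
So the lender prevails on this issue.
— Issue II —
At Stage II.1 the borrower must meet a heightened civil standard (weight is at least 75): on (d) the weight is 99 less the opposing 15 gives net 84, which does reach 75, so (d) meets the standard; on (e) the weight is 88 less the opposing 6 gives net 82, which does reach 75, so (e) meets the standard.
  Stage II.1 is satisfied; the borrower continues to bear the burden.
At Stage II.2 the borrower must meet a preponderance (weight exceeds 52): on (f) the weight is 61, which does exceed 52, so (f) meets the standard.
  The borrower carries the last stage.
All stages carried — the borrower prevails on this issue.
— Issue III —
Stage III.1 — burden on borrower; standard: the preponderance of the evidence (weight is at least 55).
    (g): 65 − 1 = 64 ≥ 55 [met]
  All elements met. The borrower retains the burden for Stage III.2.
Stage III.2 — burden on borrower; standard: the preponderance of the evidence (weight is at least 55).
    (h): 58 ≥ 55 [met]
  The borrower carries Stage III.2; the lender now bears the burden.
Stage III.3 — burden on lender; standard: the preponderance of the evidence (weight is at least 55).
    (i): 55 ≥ 55 [met]
    (j): 97 − 32 = 65 ≥ 55 [met]
  All elements met at the final stage.
All stages carried — the lender prevails on this issue.
Per-issue: Issue I → lender; Issue II → borrower; Issue III → lender. The borrower must prevail on a majority of issues; overall, the lender prevails.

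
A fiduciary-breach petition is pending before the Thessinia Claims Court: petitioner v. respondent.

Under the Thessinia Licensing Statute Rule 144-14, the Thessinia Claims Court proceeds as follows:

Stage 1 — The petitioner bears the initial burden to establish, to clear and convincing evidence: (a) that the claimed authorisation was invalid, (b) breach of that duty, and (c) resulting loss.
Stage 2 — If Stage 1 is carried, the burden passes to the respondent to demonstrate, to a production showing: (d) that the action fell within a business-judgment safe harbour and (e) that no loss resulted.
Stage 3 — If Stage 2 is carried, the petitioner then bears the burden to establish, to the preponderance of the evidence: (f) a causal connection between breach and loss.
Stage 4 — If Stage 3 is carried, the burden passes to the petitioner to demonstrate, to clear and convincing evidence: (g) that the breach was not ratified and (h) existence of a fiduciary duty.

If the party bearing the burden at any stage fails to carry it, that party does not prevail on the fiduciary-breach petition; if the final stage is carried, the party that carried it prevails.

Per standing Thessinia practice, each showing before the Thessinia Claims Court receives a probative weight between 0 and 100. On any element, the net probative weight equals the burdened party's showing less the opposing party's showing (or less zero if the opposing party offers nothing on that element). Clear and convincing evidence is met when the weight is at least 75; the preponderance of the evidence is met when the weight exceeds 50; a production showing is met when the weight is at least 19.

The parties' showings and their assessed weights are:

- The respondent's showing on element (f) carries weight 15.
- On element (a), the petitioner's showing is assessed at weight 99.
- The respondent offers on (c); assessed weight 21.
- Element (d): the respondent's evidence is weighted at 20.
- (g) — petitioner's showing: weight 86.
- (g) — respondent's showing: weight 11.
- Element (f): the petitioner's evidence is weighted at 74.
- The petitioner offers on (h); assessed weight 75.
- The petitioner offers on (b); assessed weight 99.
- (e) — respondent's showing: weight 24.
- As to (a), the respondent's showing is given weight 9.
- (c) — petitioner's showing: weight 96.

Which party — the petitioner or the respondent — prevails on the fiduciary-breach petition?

petitioner

Stage 1 — burden on petitioner; standard: clear and convincing evidence (weight is at least 75).
    (a): 99 − 9 = 90 ≥ 75 [met]
    (b): 99 ≥ 75 [met]
    (c): 96 − 21 = 75 ≥ 75 [met]
  The petitioner carries Stage 1; the respondent now bears the burden.
Stage 2 — burden on respondent; standard: a production showing (weight is at least 19).
    (d): 20 ≥ 19 [met]
    (e): 24 ≥ 19 [met]
  Stage 2 is satisfied; the onus moves to the petitioner.
Stage 3 — burden on petitioner; standard: the preponderance of the evidence (weight exceeds 50).
    (f): 74 − 15 = 59 > 50 [met]
  Stage 3 is satisfied; the petitioner continues to bear the burden.
Stage 4 — burden on petitioner; standard: clear and convincing evidence (weight is at least 75).
    (g): 86 − 11 = 75 ≥ 75 [met]
    (h): 75 ≥ 75 [met]
  The petitioner carries the last stage.
Every stage carried; the petitioner prevails.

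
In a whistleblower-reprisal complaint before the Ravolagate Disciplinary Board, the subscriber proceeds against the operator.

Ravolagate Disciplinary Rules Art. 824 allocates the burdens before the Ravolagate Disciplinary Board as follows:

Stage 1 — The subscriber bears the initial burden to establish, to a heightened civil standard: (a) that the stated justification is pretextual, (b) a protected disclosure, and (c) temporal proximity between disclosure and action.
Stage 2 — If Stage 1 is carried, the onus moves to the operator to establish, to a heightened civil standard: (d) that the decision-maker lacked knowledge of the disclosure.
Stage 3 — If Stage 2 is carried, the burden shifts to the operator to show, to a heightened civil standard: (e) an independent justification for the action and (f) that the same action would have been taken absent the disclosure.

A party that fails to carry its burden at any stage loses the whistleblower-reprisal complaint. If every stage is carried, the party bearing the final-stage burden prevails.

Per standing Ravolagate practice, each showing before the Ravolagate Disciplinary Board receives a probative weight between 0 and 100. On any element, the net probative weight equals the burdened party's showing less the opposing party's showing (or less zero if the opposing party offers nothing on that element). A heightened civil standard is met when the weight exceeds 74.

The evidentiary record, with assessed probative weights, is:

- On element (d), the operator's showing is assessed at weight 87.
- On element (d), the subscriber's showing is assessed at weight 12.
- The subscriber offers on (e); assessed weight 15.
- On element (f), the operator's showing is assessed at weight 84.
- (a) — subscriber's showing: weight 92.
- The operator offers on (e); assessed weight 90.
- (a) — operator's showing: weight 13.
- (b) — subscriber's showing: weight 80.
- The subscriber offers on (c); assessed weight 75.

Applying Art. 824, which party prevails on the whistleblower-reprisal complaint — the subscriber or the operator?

operator

Stage 1 — burden on subscriber; standard: a heightened civil standard (weight exceeds 74).
    (a): 92 − 13 = 79 > 74 [met]
    (b): 80 > 74 [met]
    (c): 75 > 74 [met]
  The subscriber carries Stage 1; the operator now bears the burden.
Stage 2 — burden on operator; standard: a heightened civil standard (weight exceeds 74).
    (d): 87 − 12 = 75 > 74 [met]
  All elements met. The operator retains the burden for Stage 3.
Stage 3 — burden on operator; standard: a heightened civil standard (weight exceeds 74).
    (e): 90 − 15 = 75 > 74 [met]
    (f): 84 > 74 [met]
  All elements met at the final stage.
With every stage satisfied, the operator prevails.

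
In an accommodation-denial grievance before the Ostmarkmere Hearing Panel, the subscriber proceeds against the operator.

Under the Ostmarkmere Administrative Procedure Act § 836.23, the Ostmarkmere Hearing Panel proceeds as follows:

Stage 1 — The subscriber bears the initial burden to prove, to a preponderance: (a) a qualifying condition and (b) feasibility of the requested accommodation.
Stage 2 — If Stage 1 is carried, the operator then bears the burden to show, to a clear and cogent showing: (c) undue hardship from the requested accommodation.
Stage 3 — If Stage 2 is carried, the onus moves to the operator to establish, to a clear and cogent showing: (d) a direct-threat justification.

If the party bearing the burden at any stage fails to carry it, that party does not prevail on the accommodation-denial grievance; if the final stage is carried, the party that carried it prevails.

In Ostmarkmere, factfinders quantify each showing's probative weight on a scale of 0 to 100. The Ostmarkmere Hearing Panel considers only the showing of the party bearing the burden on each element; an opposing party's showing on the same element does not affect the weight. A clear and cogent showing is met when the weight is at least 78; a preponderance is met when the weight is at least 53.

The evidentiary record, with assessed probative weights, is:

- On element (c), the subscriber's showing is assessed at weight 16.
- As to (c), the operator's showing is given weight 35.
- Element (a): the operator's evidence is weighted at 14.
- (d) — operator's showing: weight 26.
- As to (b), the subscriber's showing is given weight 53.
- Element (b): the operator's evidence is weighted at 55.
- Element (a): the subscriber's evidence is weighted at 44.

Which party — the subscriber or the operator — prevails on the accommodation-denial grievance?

operator

At Stage 1 the subscriber must meet a preponderance (weight is at least 53): on (a) the weight is 44 (the operator's 14 is given no effect), < 53, so (a) does not meet the standard; on (b) the weight is 53 (the operator's 55 is given no effect), ≥ 53, so (b) meets the standard.
  Not every element is met, so the subscriber fails to carry Stage 1.
The analysis ends at Stage 1; the operator prevails.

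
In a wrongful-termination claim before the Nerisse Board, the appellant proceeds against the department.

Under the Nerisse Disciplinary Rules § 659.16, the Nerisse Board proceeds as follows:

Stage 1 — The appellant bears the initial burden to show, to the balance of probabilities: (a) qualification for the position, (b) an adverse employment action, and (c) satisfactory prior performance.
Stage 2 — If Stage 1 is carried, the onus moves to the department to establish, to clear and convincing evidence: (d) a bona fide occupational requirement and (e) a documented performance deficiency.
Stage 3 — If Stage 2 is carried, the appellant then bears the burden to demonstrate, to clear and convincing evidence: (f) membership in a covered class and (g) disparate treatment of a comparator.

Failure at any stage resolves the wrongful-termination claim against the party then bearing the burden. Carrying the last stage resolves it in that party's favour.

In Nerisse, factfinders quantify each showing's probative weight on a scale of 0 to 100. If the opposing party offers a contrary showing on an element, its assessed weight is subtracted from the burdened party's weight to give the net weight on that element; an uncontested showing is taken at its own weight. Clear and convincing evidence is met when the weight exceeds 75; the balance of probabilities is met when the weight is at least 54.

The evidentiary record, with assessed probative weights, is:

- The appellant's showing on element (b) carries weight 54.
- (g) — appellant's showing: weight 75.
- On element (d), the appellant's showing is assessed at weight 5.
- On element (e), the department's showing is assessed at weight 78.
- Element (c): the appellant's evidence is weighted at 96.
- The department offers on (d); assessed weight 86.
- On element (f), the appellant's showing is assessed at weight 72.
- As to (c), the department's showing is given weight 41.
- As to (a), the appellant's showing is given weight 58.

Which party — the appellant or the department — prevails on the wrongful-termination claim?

At Stage 1 the appellant must meet the balance of probabilities (weight is at least 54): on (a) the weight is 58, ≥ 54, so (a) meets the standard; on (b) the weight is 54, ≥ 54, so (b) meets the standard; on (c) the weight is 96 less the opposing 41 gives net 55, which does reach 54, so (c) meets the standard.
  The appellant carries Stage 1; the department now bears the burden.
At Stage 2 the department must meet clear and convincing evidence (weight exceeds 75): on (d) the weight is 86 less the opposing 5 gives net 81, > 75, so (d) meets the standard; on (e) the weight is 78, which does exceed 75, so (e) meets the standard.
  The department carries Stage 2; the appellant now bears the burden.
At Stage 3 the appellant must meet clear and convincing evidence (weight exceeds 75): on (f) the weight is 72, which does not exceed 75, so (f) does not meet the standard; on (g) the weight is 75, which does not exceed 75, so (g) does not meet the standard.
  Stage 3 not carried; the appellant fails its burden.
So the department prevails.

department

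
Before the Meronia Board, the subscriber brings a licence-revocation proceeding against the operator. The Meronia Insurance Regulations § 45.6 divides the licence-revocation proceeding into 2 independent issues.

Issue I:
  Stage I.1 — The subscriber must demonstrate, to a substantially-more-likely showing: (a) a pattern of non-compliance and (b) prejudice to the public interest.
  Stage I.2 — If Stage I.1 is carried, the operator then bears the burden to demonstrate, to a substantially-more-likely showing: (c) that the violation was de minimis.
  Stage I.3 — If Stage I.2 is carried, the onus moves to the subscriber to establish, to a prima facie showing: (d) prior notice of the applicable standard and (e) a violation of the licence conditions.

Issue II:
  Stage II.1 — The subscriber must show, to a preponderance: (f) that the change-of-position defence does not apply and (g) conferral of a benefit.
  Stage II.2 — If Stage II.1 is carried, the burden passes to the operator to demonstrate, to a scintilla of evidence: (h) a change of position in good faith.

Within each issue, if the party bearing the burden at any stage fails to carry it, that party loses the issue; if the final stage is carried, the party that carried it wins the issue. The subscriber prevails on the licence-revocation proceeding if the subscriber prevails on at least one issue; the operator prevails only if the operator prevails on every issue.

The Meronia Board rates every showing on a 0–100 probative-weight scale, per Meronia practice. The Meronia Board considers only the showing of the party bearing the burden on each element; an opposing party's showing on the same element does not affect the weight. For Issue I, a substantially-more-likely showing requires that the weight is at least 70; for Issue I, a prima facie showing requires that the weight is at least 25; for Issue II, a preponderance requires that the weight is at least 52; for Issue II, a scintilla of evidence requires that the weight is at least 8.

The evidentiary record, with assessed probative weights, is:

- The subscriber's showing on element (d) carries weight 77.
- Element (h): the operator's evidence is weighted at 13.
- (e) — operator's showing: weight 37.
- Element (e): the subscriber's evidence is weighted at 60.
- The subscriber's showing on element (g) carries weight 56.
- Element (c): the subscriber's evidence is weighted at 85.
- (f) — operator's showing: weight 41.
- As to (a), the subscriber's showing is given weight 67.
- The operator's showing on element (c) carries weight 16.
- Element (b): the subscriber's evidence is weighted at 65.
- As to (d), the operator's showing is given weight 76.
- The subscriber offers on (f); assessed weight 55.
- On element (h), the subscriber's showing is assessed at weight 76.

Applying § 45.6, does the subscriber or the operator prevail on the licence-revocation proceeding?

— Issue I —
Stage I.1 (subscriber, a substantially-more-likely showing, weight is at least 70): (a) 67 < 70 — fails; (b) 65 < 70 — fails.
  Not every element is met, so the subscriber fails to carry Stage I.1.
The operator prevails on this issue.
— Issue II —
Stage II.1 — burden on subscriber; standard: a preponderance (weight is at least 52).
    (f): 55 (operator's 41 disregarded) ≥ 52 [met]
    (g): 56 ≥ 52 [met]
  The subscriber carries Stage II.1; the operator now bears the burden.
Stage II.2 — burden on operator; standard: a scintilla of evidence (weight is at least 8).
    (h): 13 (subscriber's 76 disregarded) ≥ 8 [met]
  The operator carries the last stage.
Every stage carried; the operator prevails on this issue.
Per-issue: Issue I → operator; Issue II → operator. The subscriber must prevail on at least one issue; overall, the operator prevails.

operator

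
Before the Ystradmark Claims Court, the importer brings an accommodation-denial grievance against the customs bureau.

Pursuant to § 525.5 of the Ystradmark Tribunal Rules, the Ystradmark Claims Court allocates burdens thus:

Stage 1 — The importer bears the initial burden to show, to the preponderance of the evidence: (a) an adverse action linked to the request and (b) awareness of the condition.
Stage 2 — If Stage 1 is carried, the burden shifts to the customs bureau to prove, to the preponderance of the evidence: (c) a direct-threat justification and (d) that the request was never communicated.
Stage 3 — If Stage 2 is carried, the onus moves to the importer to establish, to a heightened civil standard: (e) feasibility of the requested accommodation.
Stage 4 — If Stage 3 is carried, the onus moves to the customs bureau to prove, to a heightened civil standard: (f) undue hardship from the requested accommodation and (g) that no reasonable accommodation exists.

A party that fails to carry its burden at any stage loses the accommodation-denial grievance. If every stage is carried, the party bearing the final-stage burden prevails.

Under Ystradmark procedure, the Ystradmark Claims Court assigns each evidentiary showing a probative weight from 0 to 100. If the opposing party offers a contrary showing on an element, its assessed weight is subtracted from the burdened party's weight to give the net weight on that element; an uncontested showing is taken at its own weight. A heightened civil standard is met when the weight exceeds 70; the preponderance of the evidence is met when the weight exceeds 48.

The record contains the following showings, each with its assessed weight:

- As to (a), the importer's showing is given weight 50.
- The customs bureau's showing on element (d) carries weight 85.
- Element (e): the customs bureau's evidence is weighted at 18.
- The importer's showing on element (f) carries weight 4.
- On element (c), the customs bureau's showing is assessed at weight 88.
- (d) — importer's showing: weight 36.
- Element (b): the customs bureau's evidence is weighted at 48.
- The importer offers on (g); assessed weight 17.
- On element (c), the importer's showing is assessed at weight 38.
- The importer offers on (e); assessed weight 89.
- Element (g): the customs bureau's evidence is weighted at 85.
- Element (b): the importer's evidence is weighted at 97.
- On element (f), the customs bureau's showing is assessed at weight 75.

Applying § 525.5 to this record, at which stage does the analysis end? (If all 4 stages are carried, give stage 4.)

At Stage 1 the importer must meet the preponderance of the evidence (weight exceeds 48): on (a) the weight is 50, which does exceed 48, so (a) meets the standard; on (b) the weight is 97 less the opposing 48 gives net 49, which does exceed 48, so (b) meets the standard.
  Stage 1 is satisfied; the onus moves to the customs bureau.
At Stage 2 the customs bureau must meet the preponderance of the evidence (weight exceeds 48): on (c) the weight is 88 less the opposing 38 gives net 50, which does exceed 48, so (c) meets the standard; on (d) the weight is 85 less the opposing 36 gives net 49, which does exceed 48, so (d) meets the standard.
  All elements met. The burden passes to the importer.
At Stage 3 the importer must meet a heightened civil standard (weight exceeds 70): on (e) the weight is 89 less the opposing 18 gives net 71, which does exceed 70, so (e) meets the standard.
  All elements met. The burden passes to the customs bureau.
At Stage 4 the customs bureau must meet a heightened civil standard (weight exceeds 70): on (f) the weight is 75 less the opposing 4 gives net 71, > 70, so (f) meets the standard; on (g) the weight is 85 less the opposing 17 gives net 68, ≤ 70, so (g) does not meet the standard.
  The customs bureau does not carry Stage 4.
The importer prevails.

stage 4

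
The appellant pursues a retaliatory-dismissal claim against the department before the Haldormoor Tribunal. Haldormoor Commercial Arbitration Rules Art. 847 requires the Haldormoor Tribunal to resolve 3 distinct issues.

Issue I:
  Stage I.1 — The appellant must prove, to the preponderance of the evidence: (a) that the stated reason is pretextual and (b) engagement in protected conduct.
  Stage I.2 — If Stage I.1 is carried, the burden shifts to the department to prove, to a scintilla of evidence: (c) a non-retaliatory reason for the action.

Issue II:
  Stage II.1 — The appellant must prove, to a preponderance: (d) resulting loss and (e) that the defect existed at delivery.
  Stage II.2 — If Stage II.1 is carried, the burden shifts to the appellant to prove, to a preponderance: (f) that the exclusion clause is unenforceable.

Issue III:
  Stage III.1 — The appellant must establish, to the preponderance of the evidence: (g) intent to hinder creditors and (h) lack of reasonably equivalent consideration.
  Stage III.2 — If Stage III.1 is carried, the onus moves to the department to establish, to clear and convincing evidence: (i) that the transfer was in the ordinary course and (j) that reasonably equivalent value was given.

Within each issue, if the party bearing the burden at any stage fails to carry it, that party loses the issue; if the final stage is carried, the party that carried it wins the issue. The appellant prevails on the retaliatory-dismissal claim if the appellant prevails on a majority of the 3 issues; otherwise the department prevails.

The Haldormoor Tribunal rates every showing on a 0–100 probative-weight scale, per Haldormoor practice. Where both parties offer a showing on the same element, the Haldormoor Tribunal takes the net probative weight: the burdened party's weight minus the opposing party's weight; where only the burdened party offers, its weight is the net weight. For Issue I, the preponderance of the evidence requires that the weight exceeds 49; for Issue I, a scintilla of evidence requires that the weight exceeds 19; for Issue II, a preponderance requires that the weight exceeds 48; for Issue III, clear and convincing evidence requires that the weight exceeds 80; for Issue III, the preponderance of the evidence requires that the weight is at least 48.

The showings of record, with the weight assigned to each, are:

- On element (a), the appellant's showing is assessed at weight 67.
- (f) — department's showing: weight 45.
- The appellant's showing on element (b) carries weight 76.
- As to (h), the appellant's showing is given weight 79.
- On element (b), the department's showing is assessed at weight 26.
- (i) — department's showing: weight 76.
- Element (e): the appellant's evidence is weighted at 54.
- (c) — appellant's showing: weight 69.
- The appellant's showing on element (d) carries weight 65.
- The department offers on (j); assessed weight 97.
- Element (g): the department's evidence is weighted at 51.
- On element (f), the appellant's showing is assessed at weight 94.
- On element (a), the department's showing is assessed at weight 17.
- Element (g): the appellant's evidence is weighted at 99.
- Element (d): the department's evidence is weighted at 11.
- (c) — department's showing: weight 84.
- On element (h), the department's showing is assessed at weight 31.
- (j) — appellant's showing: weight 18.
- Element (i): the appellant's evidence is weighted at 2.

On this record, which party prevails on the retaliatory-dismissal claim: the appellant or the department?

— Issue I —
At Stage I.1 the appellant must meet the preponderance of the evidence (weight exceeds 49): on (a) the weight is 67 less the opposing 17 gives net 50, which does exceed 49, so (a) meets the standard; on (b) the weight is 76 less the opposing 26 gives net 50, which does exceed 49, so (b) meets the standard.
  Stage I.1 carried; the burden shifts to the department.
At Stage I.2 the department must meet a scintilla of evidence (weight exceeds 19): on (c) the weight is 84 less the opposing 69 gives net 15, which does not exceed 19, so (c) does not meet the standard.
  Not every element is met, so the department fails to carry Stage I.2.
So the appellant prevails on this issue.
— Issue II —
At Stage II.1 the appellant must meet a preponderance (weight exceeds 48): on (d) the weight is 65 less the opposing 11 gives net 54, > 48, so (d) meets the standard; on (e) the weight is 54, > 48, so (e) meets the standard.
  Stage II.1 is satisfied; the appellant continues to bear the burden.
At Stage II.2 the appellant must meet a preponderance (weight exceeds 48): on (f) the weight is 94 less the opposing 45 gives net 49, which does exceed 48, so (f) meets the standard.
  Stage II.2 carried; the final stage is satisfied.
Every stage carried; the appellant prevails on this issue.
— Issue III —
At Stage III.1 the appellant must meet the preponderance of the evidence (weight is at least 48): on (g) the weight is 99 less the opposing 51 gives net 48, ≥ 48, so (g) meets the standard; on (h) the weight is 79 less the opposing 31 gives net 48, which does reach 48, so (h) meets the standard.
  Stage III.1 is satisfied; the onus moves to the department.
At Stage III.2 the department must meet clear and convincing evidence (weight exceeds 80): on (i) the weight is 76 less the opposing 2 gives net 74, which does not exceed 80, so (i) does not meet the standard; on (j) the weight is 97 less the opposing 18 gives net 79, which does not exceed 80, so (j) does not meet the standard.
  The department does not carry Stage III.2.
So the appellant prevails on this issue.
Per-issue: Issue I → appellant; Issue II → appellant; Issue III → appellant. The appellant must prevail on a majority of issues; overall, the appellant prevails.

appellant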